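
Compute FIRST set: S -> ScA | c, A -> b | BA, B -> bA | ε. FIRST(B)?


Per alternative of B: FIRST(bA) = {b}; FIRST(ε) = {ε}
FIRST(B) = {b, ε}


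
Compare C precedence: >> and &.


'>>' is shift (level 8); '&' is bitwise AND (level 5)
Higher level binds tighter
'>>' has higher precedence than '&'


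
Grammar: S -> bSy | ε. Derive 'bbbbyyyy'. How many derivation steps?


Derivation: S => bSy => bbSyy => bbbSyyy => bbbbSyyyy => bbbbyyyy
Steps: 5


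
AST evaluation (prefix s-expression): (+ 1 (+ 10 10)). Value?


Evaluate inner: (+ 10 10) = 20
Evaluate root: (+ 1 20) = 21
Result: 21


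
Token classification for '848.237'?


Pattern: digits with a decimal point
Type: FLOAT_LITERAL


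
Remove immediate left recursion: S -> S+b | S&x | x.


Left-recursive alternatives: S+b, S&x; non-recursive: x
Introduce S': S -> xS', S' -> +bS' | &xS' | ε


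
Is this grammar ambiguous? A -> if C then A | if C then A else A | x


dangling else: 'if C then if C then x else x' parses two ways
Ambiguous


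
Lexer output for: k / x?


Scan left to right, longest-match per lexeme
Tokens: ID(k), OP(/), ID(x)


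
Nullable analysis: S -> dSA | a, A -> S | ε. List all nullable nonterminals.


A nonterminal is nullable iff some alternative derives ε (directly, or every symbol in it is nullable)
Nullable: {A}


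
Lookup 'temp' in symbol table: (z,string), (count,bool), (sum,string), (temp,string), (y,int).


Lookup 'temp' → type string


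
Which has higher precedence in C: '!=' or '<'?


'<' is relational (level 7); '!=' is equality (level 6)
Higher level binds tighter
'<' has higher precedence than '!='


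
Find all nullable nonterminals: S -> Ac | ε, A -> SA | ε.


A nonterminal is nullable iff some alternative derives ε (directly, or every symbol in it is nullable)
Nullable: {A, S}


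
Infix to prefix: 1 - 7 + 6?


left-to-right (same/higher precedence on left): tree is (+ (- 1 7) 6)
Prefix: + - 1 7 6


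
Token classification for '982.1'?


Pattern: digits with a decimal point
Type: FLOAT_LITERAL


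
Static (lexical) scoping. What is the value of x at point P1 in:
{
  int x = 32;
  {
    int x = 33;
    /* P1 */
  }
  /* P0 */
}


x declared in the same block as P1
x = 33


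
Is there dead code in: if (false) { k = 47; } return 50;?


condition is constant false, so the whole block is unreachable
Dead: 'if (false) { k = 47; }'


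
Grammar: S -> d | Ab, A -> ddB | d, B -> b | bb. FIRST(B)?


Per alternative of B: FIRST(b) = {b}; FIRST(bb) = {b}
FIRST(B) = {b}


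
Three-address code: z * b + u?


Break into single-operator statements:
t1 = z * b
t2 = t1 + u


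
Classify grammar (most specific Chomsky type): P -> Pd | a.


Left-linear: every RHS is a terminal or one nonterminal followed by a terminal
Classification: Type 3 (Regular)


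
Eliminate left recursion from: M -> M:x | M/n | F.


Left-recursive alternatives: M:x, M/n; non-recursive: F
Introduce M': M -> FM', M' -> :xM' | /nM' | ε


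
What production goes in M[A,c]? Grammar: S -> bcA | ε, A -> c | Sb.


For [A, c]: 'c' ∈ FIRST(c)
Entry: A -> c


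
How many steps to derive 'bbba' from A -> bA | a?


Derivation: A => bA => bbA => bbbA => bbba
Steps: 4


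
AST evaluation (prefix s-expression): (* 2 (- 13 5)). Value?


Evaluate inner: (- 13 5) = 8
Evaluate root: (* 2 8) = 16
Result: 16


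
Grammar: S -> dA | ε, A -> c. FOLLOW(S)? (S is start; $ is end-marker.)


$ ∈ FOLLOW(S). For each A -> αBβ: add FIRST(β)\{ε} to FOLLOW(B); if β nullable, add FOLLOW(A).
FOLLOW(S) = {$}


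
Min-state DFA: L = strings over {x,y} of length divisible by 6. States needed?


Track length mod 6: states 0..5, accept at 0
Minimal DFA: 6 states


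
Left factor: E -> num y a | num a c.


Common prefix: 'num'
Factored: E -> num E', E' -> y a | a c


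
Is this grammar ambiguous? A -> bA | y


right-linear, alternatives start with distinct terminals 'b' vs 'y': unique leftmost derivation
Unambiguous


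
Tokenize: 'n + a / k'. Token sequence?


Scan left to right, longest-match per lexeme
Tokens: ID(n), OP(+), ID(a), OP(/), ID(k)


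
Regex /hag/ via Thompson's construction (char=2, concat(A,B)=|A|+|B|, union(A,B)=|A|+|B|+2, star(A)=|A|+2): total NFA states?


Syntax tree has 3 char leaf(s), 0 union(s), 0 star(s)
chars contribute 3×2 = 6; each union adds +2; each star adds +2
Total: 6 + 0 + 0 = 6 states


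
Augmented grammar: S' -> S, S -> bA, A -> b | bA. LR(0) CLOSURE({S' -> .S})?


Start: S' -> .S
For each item with dot before a nonterminal B, add B -> .γ for every B-production
Closure: [S' -> .S, S -> .bA]


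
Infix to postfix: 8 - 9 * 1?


* has higher precedence, evaluate 9*1 first
Postfix: 8 9 1 * -


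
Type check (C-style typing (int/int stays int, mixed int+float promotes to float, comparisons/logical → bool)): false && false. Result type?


Operand types: bool && bool
Rule: logical operators take bool operands and yield bool
Result type: bool


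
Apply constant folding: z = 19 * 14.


19 * 14 = 266 at compile time
Optimized: z = 266


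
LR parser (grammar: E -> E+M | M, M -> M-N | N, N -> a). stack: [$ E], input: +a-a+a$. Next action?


shift '+' to continue E -> E+M
Action: shift


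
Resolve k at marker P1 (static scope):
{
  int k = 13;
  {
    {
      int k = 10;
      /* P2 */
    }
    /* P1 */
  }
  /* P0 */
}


P1's block does not declare k; resolves to the enclosing declaration at depth 0
k = 13


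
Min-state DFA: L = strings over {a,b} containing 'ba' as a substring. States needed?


KMP-style automaton: 2 progress states + 1 absorbing accept = 3
Minimal DFA: 3 states


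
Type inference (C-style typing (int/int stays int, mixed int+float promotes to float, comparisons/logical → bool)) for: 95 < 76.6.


Operand types: int < float
Rule: comparison yields bool
Result type: bool


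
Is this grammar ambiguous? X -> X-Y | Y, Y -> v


precedence layered via separate nonterminal Y: deterministic
Unambiguous


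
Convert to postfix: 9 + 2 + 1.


Left to right (same or higher precedence on left)
Postfix: 9 2 + 1 +


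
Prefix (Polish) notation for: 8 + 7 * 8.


'*' binds tighter: tree is (+ 8 (* 7 8))
Prefix: + 8 * 7 8


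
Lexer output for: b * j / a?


Scan left to right, longest-match per lexeme
Tokens: ID(b), OP(*), ID(j), OP(/), ID(a)


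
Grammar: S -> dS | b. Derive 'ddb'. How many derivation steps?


Derivation: S => dS => ddS => ddb
Steps: 3


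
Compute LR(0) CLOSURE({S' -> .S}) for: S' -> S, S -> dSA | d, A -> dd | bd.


Start: S' -> .S
For each item with dot before a nonterminal B, add B -> .γ for every B-production
Closure: [S' -> .S, S -> .dSA, S -> .d]


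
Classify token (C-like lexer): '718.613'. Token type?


Pattern: digits with a decimal point
Type: FLOAT_LITERAL


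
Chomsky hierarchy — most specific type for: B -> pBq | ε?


Single nonterminal LHS, but p^n q^n is not regular
Classification: Type 2 (Context-Free)


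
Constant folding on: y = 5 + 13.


5 + 13 = 18 at compile time
Optimized: y = 18


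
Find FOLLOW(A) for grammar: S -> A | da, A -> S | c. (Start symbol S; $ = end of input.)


$ ∈ FOLLOW(S). For each A -> αBβ: add FIRST(β)\{ε} to FOLLOW(B); if β nullable, add FOLLOW(A).
FOLLOW(A) = {$}


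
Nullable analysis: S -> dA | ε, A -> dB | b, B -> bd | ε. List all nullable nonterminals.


A nonterminal is nullable iff some alternative derives ε (directly, or every symbol in it is nullable)
Nullable: {B, S}


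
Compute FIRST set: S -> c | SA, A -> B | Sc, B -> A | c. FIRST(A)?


Per alternative of A: FIRST(B) = {c}; FIRST(Sc) = {c}
FIRST(A) = {c}


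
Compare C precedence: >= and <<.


'<<' is shift (level 8); '>=' is relational (level 7)
Higher level binds tighter
'<<' has higher precedence than '>='


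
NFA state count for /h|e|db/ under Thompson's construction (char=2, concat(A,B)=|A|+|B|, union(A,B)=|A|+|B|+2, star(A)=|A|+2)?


Syntax tree has 4 char leaf(s), 2 union(s), 0 star(s)
chars contribute 4×2 = 8; each union adds +2; each star adds +2
Total: 8 + 4 + 0 = 12 states


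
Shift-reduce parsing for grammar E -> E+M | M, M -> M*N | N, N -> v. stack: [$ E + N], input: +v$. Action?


'N' (not preceded by M*) is the handle for M -> N
Action: reduce (M -> N)


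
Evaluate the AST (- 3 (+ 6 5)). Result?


Evaluate inner: (+ 6 5) = 11
Evaluate root: (- 3 11) = -8
Result: -8


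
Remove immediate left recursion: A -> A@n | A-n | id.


Left-recursive alternatives: A@n, A-n; non-recursive: id
Introduce A': A -> idA', A' -> @nA' | -nA' | ε


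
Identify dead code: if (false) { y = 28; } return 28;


condition is constant false, so the whole block is unreachable
Dead: 'if (false) { y = 28; }'


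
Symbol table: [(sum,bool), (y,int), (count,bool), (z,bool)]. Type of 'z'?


Lookup 'z' → type bool


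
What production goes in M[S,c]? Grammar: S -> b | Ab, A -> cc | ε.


For [S, c]: 'c' ∈ FIRST(Ab)
Entry: S -> Ab


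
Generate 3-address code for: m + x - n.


Break into single-operator statements:
t1 = m + x
t2 = t1 - n


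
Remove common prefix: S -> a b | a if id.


Common prefix: 'a'
Factored: S -> a S', S' -> b | if id


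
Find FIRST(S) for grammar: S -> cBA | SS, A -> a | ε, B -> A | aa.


Per alternative of S: FIRST(cBA) = {c}; FIRST(SS) = {c}
FIRST(S) = {c}


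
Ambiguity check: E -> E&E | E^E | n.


'n&n^n' has two parse trees (no precedence encoded between & and ^)
Ambiguous


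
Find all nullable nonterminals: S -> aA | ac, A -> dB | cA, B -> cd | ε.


A nonterminal is nullable iff some alternative derives ε (directly, or every symbol in it is nullable)
Nullable: {B}


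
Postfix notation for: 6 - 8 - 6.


Left to right (same or higher precedence on left)
Postfix: 6 8 - 6 -


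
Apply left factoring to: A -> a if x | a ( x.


Common prefix: 'a'
Factored: A -> a A', A' -> if x | ( x


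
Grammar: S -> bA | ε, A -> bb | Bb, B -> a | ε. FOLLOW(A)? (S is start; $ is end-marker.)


$ ∈ FOLLOW(S). For each A -> αBβ: add FIRST(β)\{ε} to FOLLOW(B); if β nullable, add FOLLOW(A).
FOLLOW(A) = {$}


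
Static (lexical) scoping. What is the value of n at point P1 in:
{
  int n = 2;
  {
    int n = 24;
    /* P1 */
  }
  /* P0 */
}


n declared in the same block as P1
n = 24


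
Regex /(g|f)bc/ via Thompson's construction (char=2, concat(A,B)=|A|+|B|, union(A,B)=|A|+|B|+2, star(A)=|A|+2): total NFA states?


Syntax tree has 4 char leaf(s), 1 union(s), 0 star(s)
chars contribute 4×2 = 8; each union adds +2; each star adds +2
Total: 8 + 2 + 0 = 10 states


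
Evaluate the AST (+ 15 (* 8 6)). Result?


Evaluate inner: (* 8 6) = 48
Evaluate root: (+ 15 48) = 63
Result: 63


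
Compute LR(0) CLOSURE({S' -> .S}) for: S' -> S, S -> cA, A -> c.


Start: S' -> .S
For each item with dot before a nonterminal B, add B -> .γ for every B-production
Closure: [S' -> .S, S -> .cA]


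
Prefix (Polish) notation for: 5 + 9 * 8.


'*' binds tighter: tree is (+ 5 (* 9 8))
Prefix: + 5 * 9 8


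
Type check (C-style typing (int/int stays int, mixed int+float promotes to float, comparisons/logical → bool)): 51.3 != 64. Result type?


Operand types: float != int
Rule: comparison yields bool
Result type: bool


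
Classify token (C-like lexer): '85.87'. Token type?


Pattern: digits with a decimal point
Type: FLOAT_LITERAL


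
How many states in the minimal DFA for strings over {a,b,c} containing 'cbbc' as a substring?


KMP-style automaton: 4 progress states + 1 absorbing accept = 5
Minimal DFA: 5 states


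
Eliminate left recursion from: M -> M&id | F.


Left-recursive alternatives: M&id; non-recursive: F
Introduce M': M -> FM', M' -> &idM' | ε


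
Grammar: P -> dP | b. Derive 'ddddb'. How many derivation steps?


Derivation: P => dP => ddP => dddP => ddddP => ddddb
Steps: 5


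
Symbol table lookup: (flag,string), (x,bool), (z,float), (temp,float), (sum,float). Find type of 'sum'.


Lookup 'sum' → type float


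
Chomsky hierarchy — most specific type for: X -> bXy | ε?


Single nonterminal LHS, but b^n y^n is not regular
Classification: Type 2 (Context-Free)


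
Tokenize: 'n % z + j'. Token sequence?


Scan left to right, longest-match per lexeme
Tokens: ID(n), OP(%), ID(z), OP(+), ID(j)


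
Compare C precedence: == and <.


'<' is relational (level 7); '==' is equality (level 6)
Higher level binds tighter
'<' has higher precedence than '=='


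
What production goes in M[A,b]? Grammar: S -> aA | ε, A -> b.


For [A, b]: 'b' ∈ FIRST(b)
Entry: A -> b


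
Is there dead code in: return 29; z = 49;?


statement follows a return and is unreachable
Dead: 'z = 49'


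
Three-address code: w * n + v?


Break into single-operator statements:
t1 = w * n
t2 = t1 + v


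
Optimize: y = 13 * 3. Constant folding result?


13 * 3 = 39 at compile time
Optimized: y = 39


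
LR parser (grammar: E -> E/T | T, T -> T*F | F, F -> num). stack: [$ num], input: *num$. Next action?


'num' on top is the handle for F -> num
Action: reduce (F -> num)


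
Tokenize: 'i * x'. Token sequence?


Scan left to right, longest-match per lexeme
Tokens: ID(i), OP(*), ID(x)


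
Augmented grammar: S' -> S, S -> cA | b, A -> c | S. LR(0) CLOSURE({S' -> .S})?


Start: S' -> .S
For each item with dot before a nonterminal B, add B -> .γ for every B-production
Closure: [S' -> .S, S -> .cA, S -> .b]


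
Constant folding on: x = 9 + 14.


9 + 14 = 23 at compile time
Optimized: x = 23


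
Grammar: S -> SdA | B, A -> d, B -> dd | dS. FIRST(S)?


Per alternative of S: FIRST(SdA) = {d}; FIRST(B) = {d}
FIRST(S) = {d}


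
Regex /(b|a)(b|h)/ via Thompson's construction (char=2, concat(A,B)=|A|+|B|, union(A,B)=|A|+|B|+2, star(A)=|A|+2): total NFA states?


Syntax tree has 4 char leaf(s), 2 union(s), 0 star(s)
chars contribute 4×2 = 8; each union adds +2; each star adds +2
Total: 8 + 4 + 0 = 12 states


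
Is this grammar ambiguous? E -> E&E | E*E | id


'id&id*id' has two parse trees (no precedence encoded between & and *)
Ambiguous


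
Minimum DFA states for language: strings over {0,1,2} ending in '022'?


Track the longest suffix of input matching a prefix of '022': 4 classes (prefixes of length 0..3)
Minimal DFA: 4 states


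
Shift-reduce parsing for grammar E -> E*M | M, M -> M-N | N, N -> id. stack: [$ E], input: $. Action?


start symbol E on stack, input exhausted
Action: accept


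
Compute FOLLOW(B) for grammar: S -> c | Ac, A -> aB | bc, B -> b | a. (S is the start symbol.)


$ ∈ FOLLOW(S). For each A -> αBβ: add FIRST(β)\{ε} to FOLLOW(B); if β nullable, add FOLLOW(A).
FOLLOW(B) = {c}


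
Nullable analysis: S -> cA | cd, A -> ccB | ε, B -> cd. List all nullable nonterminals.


A nonterminal is nullable iff some alternative derives ε (directly, or every symbol in it is nullable)
Nullable: {A}


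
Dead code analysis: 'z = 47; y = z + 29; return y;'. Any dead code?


z is read by y's definition; y is returned
No dead code


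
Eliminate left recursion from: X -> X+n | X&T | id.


Left-recursive alternatives: X+n, X&T; non-recursive: id
Introduce X': X -> idX', X' -> +nX' | &TX' | ε


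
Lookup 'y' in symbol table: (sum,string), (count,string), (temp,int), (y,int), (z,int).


Lookup 'y' → type int


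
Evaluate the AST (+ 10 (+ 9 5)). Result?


Evaluate inner: (+ 9 5) = 14
Evaluate root: (+ 10 14) = 24
Result: 24


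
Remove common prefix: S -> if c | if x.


Common prefix: 'if'
Factored: S -> if S', S' -> c | x


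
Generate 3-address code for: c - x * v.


Break into single-operator statements:
t1 = x * v
t2 = c - t1


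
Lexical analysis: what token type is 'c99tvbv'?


Pattern: letter/underscore followed by alphanumerics, not a keyword
Type: IDENTIFIER


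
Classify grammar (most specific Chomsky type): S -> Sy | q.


Left-linear: every RHS is a terminal or one nonterminal followed by a terminal
Classification: Type 3 (Regular)


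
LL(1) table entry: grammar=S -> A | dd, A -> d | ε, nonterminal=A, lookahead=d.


For [A, d]: 'd' ∈ FIRST(d)
Entry: A -> d


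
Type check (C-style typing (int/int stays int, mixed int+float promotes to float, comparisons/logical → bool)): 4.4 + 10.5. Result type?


Operand types: float + float
Rule: mixed int/float promotes to float; int/int stays int
Result type: float


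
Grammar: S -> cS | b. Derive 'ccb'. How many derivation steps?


Derivation: S => cS => ccS => ccb
Steps: 3


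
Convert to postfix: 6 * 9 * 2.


Left to right (same or higher precedence on left)
Postfix: 6 9 * 2 *


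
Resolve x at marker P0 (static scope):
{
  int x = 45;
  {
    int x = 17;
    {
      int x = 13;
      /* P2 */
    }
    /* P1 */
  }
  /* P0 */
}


x declared in the same block as P0
x = 45


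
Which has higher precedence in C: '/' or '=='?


'/' is multiplicative (level 10); '==' is equality (level 6)
Higher level binds tighter
'/' has higher precedence than '=='


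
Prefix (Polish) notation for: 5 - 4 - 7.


left-to-right (same/higher precedence on left): tree is (- (- 5 4) 7)
Prefix: - - 5 4 7


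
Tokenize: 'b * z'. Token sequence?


Scan left to right, longest-match per lexeme
Tokens: ID(b), OP(*), ID(z)


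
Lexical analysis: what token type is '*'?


Pattern: operator symbol
Type: OPERATOR


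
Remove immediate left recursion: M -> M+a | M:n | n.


Left-recursive alternatives: M+a, M:n; non-recursive: n
Introduce M': M -> nM', M' -> +aM' | :nM' | ε


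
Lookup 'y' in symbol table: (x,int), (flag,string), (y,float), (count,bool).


Lookup 'y' → type float


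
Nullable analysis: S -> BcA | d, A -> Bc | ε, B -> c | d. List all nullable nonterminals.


A nonterminal is nullable iff some alternative derives ε (directly, or every symbol in it is nullable)
Nullable: {A}


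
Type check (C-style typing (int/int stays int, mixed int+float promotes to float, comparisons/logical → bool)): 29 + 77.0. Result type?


Operand types: int + float
Rule: mixed int/float promotes to float; int/int stays int
Result type: float


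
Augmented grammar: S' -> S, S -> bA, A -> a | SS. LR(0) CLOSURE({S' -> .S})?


Start: S' -> .S
For each item with dot before a nonterminal B, add B -> .γ for every B-production
Closure: [S' -> .S, S -> .bA]


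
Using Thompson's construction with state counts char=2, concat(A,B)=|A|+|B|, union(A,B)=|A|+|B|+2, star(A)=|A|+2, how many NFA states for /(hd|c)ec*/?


Syntax tree has 5 char leaf(s), 1 union(s), 1 star(s)
chars contribute 5×2 = 10; each union adds +2; each star adds +2
Total: 10 + 2 + 2 = 14 states


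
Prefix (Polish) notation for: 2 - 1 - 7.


left-to-right (same/higher precedence on left): tree is (- (- 2 1) 7)
Prefix: - - 2 1 7


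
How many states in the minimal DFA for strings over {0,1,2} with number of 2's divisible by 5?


Track (count of 2) mod 5: states 0..4, accept at 0
Minimal DFA: 5 states


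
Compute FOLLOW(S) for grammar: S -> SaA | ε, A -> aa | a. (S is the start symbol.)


$ ∈ FOLLOW(S). For each A -> αBβ: add FIRST(β)\{ε} to FOLLOW(B); if β nullable, add FOLLOW(A).
FOLLOW(S) = {$, a}


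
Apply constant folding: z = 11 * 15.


11 * 15 = 165 at compile time
Optimized: z = 165


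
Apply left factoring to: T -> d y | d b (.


Common prefix: 'd'
Factored: T -> d T', T' -> y | b (


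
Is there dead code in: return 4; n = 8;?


statement follows a return and is unreachable
Dead: 'n = 8'


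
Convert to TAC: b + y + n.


Break into single-operator statements:
t1 = b + y
t2 = t1 + n


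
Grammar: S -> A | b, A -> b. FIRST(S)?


Per alternative of S: FIRST(A) = {b}; FIRST(b) = {b}
FIRST(S) = {b}


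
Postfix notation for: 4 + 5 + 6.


Left to right (same or higher precedence on left)
Postfix: 4 5 + 6 +


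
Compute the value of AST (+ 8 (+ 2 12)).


Evaluate inner: (+ 2 12) = 14
Evaluate root: (+ 8 14) = 22
Result: 22


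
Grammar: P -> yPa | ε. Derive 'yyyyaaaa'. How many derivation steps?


Derivation: P => yPa => yyPaa => yyyPaaa => yyyyPaaaa => yyyyaaaa
Steps: 5


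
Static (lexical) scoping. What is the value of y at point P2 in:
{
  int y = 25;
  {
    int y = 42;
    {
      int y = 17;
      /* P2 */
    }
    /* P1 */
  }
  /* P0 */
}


y declared in the same block as P2
y = 17


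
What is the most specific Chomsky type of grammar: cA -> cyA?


LHS has context (more than one symbol) and |LHS| ≤ |RHS|
Classification: Type 1 (Context-Sensitive)


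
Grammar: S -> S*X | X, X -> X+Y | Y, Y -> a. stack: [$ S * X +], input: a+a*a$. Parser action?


no handle; shift 'a'
Action: shift


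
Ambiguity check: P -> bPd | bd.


balanced b^n…d^n: each string has a unique parse
Unambiguous


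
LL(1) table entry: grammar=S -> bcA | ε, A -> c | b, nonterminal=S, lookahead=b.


For [S, b]: 'b' ∈ FIRST(bcA)
Entry: S -> bcA


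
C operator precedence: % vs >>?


'%' is multiplicative (level 10); '>>' is shift (level 8)
Higher level binds tighter
'%' has higher precedence than '>>'


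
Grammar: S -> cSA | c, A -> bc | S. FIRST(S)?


Per alternative of S: FIRST(cSA) = {c}; FIRST(c) = {c}
FIRST(S) = {c}


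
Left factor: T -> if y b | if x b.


Common prefix: 'if'
Factored: T -> if T', T' -> y b | x b


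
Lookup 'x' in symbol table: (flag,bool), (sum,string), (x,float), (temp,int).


Lookup 'x' → type float


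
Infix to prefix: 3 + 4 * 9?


'*' binds tighter: tree is (+ 3 (* 4 9))
Prefix: + 3 * 4 9


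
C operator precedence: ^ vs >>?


'>>' is shift (level 8); '^' is bitwise XOR (level 4)
Higher level binds tighter
'>>' has higher precedence than '^'


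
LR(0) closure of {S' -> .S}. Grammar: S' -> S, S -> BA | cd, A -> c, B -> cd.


Start: S' -> .S
For each item with dot before a nonterminal B, add B -> .γ for every B-production
Closure: [S' -> .S, S -> .BA, S -> .cd, B -> .cd]


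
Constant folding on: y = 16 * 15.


16 * 15 = 240 at compile time
Optimized: y = 240


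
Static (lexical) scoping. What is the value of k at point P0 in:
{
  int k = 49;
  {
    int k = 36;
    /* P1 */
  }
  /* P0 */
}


k declared in the same block as P0
k = 49


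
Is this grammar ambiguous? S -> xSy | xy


balanced x^n…y^n: each string has a unique parse
Unambiguous


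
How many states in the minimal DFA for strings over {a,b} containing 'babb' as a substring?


KMP-style automaton: 4 progress states + 1 absorbing accept = 5
Minimal DFA: 5 states


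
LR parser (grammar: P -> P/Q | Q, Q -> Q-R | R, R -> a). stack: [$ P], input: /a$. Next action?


shift '/' to continue P -> P/Q
Action: shift


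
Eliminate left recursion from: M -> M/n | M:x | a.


Left-recursive alternatives: M/n, M:x; non-recursive: a
Introduce M': M -> aM', M' -> /nM' | :xM' | ε


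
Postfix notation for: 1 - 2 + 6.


Left to right (same or higher precedence on left)
Postfix: 1 2 - 6 +


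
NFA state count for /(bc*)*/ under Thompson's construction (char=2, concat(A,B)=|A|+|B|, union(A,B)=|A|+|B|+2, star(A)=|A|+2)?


Syntax tree has 2 char leaf(s), 0 union(s), 2 star(s)
chars contribute 2×2 = 4; each union adds +2; each star adds +2
Total: 4 + 0 + 4 = 8 states


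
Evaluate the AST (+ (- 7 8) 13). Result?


Evaluate inner: (- 7 8) = -1
Evaluate root: (+ -1 13) = 12
Result: 12


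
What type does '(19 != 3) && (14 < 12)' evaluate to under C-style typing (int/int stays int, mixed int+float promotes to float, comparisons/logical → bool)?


Operand types: bool && bool
Rule: logical operators take bool operands and yield bool
Result type: bool


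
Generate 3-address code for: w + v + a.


Break into single-operator statements:
t1 = w + v
t2 = t1 + a


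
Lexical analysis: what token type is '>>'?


Pattern: operator symbol
Type: OPERATOR


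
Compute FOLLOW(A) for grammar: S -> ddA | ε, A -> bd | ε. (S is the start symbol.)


$ ∈ FOLLOW(S). For each A -> αBβ: add FIRST(β)\{ε} to FOLLOW(B); if β nullable, add FOLLOW(A).
FOLLOW(A) = {$}


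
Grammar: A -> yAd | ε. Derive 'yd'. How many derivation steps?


Derivation: A => yAd => yd
Steps: 2


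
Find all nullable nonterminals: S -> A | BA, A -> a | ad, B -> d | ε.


A nonterminal is nullable iff some alternative derives ε (directly, or every symbol in it is nullable)
Nullable: {B}


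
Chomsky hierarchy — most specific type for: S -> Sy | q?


Left-linear: every RHS is a terminal or one nonterminal followed by a terminal
Classification: Type 3 (Regular)


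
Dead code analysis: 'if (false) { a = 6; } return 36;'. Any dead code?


condition is constant false, so the whole block is unreachable
Dead: 'if (false) { a = 6; }'


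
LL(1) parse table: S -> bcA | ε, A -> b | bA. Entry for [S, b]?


For [S, b]: 'b' ∈ FIRST(bcA)
Entry: S -> bcA


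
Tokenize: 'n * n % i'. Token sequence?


Scan left to right, longest-match per lexeme
Tokens: ID(n), OP(*), ID(n), OP(%), ID(i)


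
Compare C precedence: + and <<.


'+' is additive (level 9); '<<' is shift (level 8)
Higher level binds tighter
'+' has higher precedence than '<<'


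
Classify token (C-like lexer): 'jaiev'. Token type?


Pattern: letter/underscore followed by alphanumerics, not a keyword
Type: IDENTIFIER


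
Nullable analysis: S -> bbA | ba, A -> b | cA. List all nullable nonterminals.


A nonterminal is nullable iff some alternative derives ε (directly, or every symbol in it is nullable)
Nullable: {}


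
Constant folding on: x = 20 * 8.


20 * 8 = 160 at compile time
Optimized: x = 160


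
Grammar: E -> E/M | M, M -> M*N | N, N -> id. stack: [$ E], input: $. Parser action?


start symbol E on stack, input exhausted
Action: accept


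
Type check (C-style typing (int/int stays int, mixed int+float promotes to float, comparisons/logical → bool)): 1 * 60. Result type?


Operand types: int * int
Rule: mixed int/float promotes to float; int/int stays int
Result type: int


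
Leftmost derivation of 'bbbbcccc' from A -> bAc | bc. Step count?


Derivation: A => bAc => bbAcc => bbbAccc => bbbbcccc
Steps: 4


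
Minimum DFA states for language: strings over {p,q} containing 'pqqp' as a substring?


KMP-style automaton: 4 progress states + 1 absorbing accept = 5
Minimal DFA: 5 states


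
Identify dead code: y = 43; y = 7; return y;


first assignment to y is overwritten before any read
Dead: 'y = 43'


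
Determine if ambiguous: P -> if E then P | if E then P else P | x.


dangling else: 'if E then if E then x else x' parses two ways
Ambiguous


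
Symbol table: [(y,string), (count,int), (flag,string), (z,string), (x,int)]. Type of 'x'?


Lookup 'x' → type int


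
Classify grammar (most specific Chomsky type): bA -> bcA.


LHS has context (more than one symbol) and |LHS| ≤ |RHS|
Classification: Type 1 (Context-Sensitive)


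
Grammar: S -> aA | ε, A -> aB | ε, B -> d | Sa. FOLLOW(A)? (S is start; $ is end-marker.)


$ ∈ FOLLOW(S). For each A -> αBβ: add FIRST(β)\{ε} to FOLLOW(B); if β nullable, add FOLLOW(A).
FOLLOW(A) = {$, a}


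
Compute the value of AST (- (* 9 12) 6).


Evaluate inner: (* 9 12) = 108
Evaluate root: (- 108 6) = 102
Result: 102


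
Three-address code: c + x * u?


Break into single-operator statements:
t1 = x * u
t2 = c + t1


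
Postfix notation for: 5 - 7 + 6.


Left to right (same or higher precedence on left)
Postfix: 5 7 - 6 +


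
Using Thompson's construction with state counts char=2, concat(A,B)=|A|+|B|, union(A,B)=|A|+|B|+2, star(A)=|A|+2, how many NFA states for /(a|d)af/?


Syntax tree has 4 char leaf(s), 1 union(s), 0 star(s)
chars contribute 4×2 = 8; each union adds +2; each star adds +2
Total: 8 + 2 + 0 = 10 states


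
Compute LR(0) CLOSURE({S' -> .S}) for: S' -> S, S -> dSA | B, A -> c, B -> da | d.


Start: S' -> .S
For each item with dot before a nonterminal B, add B -> .γ for every B-production
Closure: [S' -> .S, S -> .dSA, S -> .B, B -> .da, B -> .d]


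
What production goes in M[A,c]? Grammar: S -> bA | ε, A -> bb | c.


For [A, c]: 'c' ∈ FIRST(c)
Entry: A -> c


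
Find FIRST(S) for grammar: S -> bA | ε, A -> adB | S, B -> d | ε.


Per alternative of S: FIRST(bA) = {b}; FIRST(ε) = {ε}
FIRST(S) = {b, ε}


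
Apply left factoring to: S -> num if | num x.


Common prefix: 'num'
Factored: S -> num S', S' -> if | x


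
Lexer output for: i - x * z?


Scan left to right, longest-match per lexeme
Tokens: ID(i), OP(-), ID(x), OP(*), ID(z)


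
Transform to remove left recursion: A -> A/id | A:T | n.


Left-recursive alternatives: A/id, A:T; non-recursive: n
Introduce A': A -> nA', A' -> /idA' | :TA' | ε


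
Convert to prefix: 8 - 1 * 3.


'*' binds tighter: tree is (- 8 (* 1 3))
Prefix: - 8 * 1 3


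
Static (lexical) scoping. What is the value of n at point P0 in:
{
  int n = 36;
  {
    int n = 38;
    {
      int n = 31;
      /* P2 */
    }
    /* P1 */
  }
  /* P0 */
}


n declared in the same block as P0
n = 36


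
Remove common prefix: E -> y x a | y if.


Common prefix: 'y'
Factored: E -> y E', E' -> x a | if


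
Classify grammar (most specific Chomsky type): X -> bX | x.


Right-linear: every RHS is a terminal or a terminal followed by one nonterminal
Classification: Type 3 (Regular)


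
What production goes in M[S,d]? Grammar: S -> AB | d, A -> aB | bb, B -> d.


For [S, d]: 'd' ∈ FIRST(d)
Entry: S -> d


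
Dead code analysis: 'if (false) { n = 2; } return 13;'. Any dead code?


condition is constant false, so the whole block is unreachable
Dead: 'if (false) { n = 2; }'


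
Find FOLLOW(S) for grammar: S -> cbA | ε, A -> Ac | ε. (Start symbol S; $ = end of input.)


$ ∈ FOLLOW(S). For each A -> αBβ: add FIRST(β)\{ε} to FOLLOW(B); if β nullable, add FOLLOW(A).
FOLLOW(S) = {$}


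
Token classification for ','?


Pattern: delimiter/punctuation
Type: PUNCTUATION


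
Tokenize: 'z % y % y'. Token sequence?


Scan left to right, longest-match per lexeme
Tokens: ID(z), OP(%), ID(y), OP(%), ID(y)


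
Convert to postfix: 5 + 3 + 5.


Left to right (same or higher precedence on left)
Postfix: 5 3 + 5 +


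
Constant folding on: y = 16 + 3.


16 + 3 = 19 at compile time
Optimized: y = 19


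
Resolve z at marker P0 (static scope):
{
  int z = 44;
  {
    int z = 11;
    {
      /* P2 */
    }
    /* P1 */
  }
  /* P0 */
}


z declared in the same block as P0
z = 44


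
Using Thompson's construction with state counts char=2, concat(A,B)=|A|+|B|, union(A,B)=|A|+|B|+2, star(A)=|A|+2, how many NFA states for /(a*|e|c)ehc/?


Syntax tree has 6 char leaf(s), 2 union(s), 1 star(s)
chars contribute 6×2 = 12; each union adds +2; each star adds +2
Total: 12 + 4 + 2 = 18 states


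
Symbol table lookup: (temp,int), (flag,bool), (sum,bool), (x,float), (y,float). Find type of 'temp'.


Lookup 'temp' → type int


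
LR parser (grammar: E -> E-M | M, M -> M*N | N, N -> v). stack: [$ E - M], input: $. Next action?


handle 'E-M' on top; lookahead ∈ FOLLOW(E) = {-, $}
Action: reduce (E -> E-M)


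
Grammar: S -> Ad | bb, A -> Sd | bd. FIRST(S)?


Per alternative of S: FIRST(Ad) = {b}; FIRST(bb) = {b}
FIRST(S) = {b}


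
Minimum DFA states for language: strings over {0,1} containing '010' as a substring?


KMP-style automaton: 3 progress states + 1 absorbing accept = 4
Minimal DFA: 4 states


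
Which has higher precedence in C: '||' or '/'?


'/' is multiplicative (level 10); '||' is logical OR (level 1)
Higher level binds tighter
'/' has higher precedence than '||'


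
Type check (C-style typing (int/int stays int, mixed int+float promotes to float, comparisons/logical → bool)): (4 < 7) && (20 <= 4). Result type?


Operand types: bool && bool
Rule: logical operators take bool operands and yield bool
Result type: bool


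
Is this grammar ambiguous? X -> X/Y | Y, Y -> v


precedence layered via separate nonterminal Y: deterministic
Unambiguous


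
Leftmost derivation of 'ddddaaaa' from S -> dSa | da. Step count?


Derivation: S => dSa => ddSaa => dddSaaa => ddddaaaa
Steps: 4


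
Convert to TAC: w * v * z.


Break into single-operator statements:
t1 = w * v
t2 = t1 * z


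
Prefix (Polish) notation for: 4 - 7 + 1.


left-to-right (same/higher precedence on left): tree is (+ (- 4 7) 1)
Prefix: + - 4 7 1


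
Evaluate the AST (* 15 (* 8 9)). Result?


Evaluate inner: (* 8 9) = 72
Evaluate root: (* 15 72) = 1080
Result: 1080


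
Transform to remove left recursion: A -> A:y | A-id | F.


Left-recursive alternatives: A:y, A-id; non-recursive: F
Introduce A': A -> FA', A' -> :yA' | -idA' | ε


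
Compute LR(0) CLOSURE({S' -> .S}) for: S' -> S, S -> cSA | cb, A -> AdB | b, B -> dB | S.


Start: S' -> .S
For each item with dot before a nonterminal B, add B -> .γ for every B-production
Closure: [S' -> .S, S -> .cSA, S -> .cb]


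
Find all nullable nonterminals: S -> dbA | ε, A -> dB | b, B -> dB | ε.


A nonterminal is nullable iff some alternative derives ε (directly, or every symbol in it is nullable)
Nullable: {B, S}


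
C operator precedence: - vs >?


'-' is additive (level 9); '>' is relational (level 7)
Higher level binds tighter
'-' has higher precedence than '>'


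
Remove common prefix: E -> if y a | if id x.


Common prefix: 'if'
Factored: E -> if E', E' -> y a | id x


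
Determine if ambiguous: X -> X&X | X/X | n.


'n&n/n' has two parse trees (no precedence encoded between & and /)
Ambiguous


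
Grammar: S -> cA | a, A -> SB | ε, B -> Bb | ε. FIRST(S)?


Per alternative of S: FIRST(cA) = {c}; FIRST(a) = {a}
FIRST(S) = {a, c}


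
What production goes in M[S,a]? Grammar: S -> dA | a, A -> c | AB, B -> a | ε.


For [S, a]: 'a' ∈ FIRST(a)
Entry: S -> a


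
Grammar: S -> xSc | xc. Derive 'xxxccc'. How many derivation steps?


Derivation: S => xSc => xxScc => xxxccc
Steps: 3


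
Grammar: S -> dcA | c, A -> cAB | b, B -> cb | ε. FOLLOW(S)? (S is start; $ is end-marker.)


$ ∈ FOLLOW(S). For each A -> αBβ: add FIRST(β)\{ε} to FOLLOW(B); if β nullable, add FOLLOW(A).
FOLLOW(S) = {$}


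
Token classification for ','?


Pattern: delimiter/punctuation
Type: PUNCTUATION


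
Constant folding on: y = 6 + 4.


6 + 4 = 10 at compile time
Optimized: y = 10


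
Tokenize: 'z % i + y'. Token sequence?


Scan left to right, longest-match per lexeme
Tokens: ID(z), OP(%), ID(i), OP(+), ID(y)


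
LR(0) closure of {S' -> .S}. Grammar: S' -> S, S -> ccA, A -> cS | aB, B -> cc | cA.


Start: S' -> .S
For each item with dot before a nonterminal B, add B -> .γ for every B-production
Closure: [S' -> .S, S -> .ccA]


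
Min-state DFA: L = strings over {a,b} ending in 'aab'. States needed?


Track the longest suffix of input matching a prefix of 'aab': 4 classes (prefixes of length 0..3)
Minimal DFA: 4 states


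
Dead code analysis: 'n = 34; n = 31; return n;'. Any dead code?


first assignment to n is overwritten before any read
Dead: 'n = 34'


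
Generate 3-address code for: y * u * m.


Break into single-operator statements:
t1 = y * u
t2 = t1 * m


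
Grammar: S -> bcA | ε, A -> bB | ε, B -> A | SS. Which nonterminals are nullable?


A nonterminal is nullable iff some alternative derives ε (directly, or every symbol in it is nullable)
Nullable: {A, B, S}


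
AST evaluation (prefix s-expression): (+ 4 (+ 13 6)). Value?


Evaluate inner: (+ 13 6) = 19
Evaluate root: (+ 4 19) = 23
Result: 23


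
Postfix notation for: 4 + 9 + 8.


Left to right (same or higher precedence on left)
Postfix: 4 9 + 8 +


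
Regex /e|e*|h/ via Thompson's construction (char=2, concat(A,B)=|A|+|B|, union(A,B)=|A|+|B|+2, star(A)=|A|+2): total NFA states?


Syntax tree has 3 char leaf(s), 2 union(s), 1 star(s)
chars contribute 3×2 = 6; each union adds +2; each star adds +2
Total: 6 + 4 + 2 = 12 states


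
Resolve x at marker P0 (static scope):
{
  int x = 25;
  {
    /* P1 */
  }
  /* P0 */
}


x declared in the same block as P0
x = 25


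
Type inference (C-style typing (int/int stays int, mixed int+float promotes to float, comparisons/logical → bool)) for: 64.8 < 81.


Operand types: float < int
Rule: comparison yields bool
Result type: bool


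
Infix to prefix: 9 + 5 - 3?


left-to-right (same/higher precedence on left): tree is (- (+ 9 5) 3)
Prefix: - + 9 5 3


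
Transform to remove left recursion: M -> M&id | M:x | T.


Left-recursive alternatives: M&id, M:x; non-recursive: T
Introduce M': M -> TM', M' -> &idM' | :xM' | ε


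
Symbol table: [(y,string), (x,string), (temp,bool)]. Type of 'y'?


Lookup 'y' → type string


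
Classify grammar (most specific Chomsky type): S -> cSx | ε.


Single nonterminal LHS, but c^n x^n is not regular
Classification: Type 2 (Context-Free)


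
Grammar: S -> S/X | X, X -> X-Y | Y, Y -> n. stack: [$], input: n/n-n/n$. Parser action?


no handle on stack; shift 'n'
Action: shift


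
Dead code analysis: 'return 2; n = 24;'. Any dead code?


statement follows a return and is unreachable
Dead: 'n = 24'


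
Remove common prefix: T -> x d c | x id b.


Common prefix: 'x'
Factored: T -> x T', T' -> d c | id b


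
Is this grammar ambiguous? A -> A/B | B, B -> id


precedence layered via separate nonterminal B: deterministic
Unambiguous


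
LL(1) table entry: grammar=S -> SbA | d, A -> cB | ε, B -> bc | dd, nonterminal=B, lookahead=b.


For [B, b]: 'b' ∈ FIRST(bc)
Entry: B -> bc


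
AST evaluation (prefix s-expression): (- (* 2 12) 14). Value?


Evaluate inner: (* 2 12) = 24
Evaluate root: (- 24 14) = 10
Result: 10


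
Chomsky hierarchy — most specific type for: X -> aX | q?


Right-linear: every RHS is a terminal or a terminal followed by one nonterminal
Classification: Type 3 (Regular)


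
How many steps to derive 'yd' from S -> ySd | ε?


Derivation: S => ySd => yd
Steps: 2


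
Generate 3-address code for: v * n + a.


Break into single-operator statements:
t1 = v * n
t2 = t1 + a


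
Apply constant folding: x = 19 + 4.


19 + 4 = 23 at compile time
Optimized: x = 23


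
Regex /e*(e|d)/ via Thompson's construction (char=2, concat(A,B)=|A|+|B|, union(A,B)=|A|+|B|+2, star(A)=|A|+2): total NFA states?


Syntax tree has 3 char leaf(s), 1 union(s), 1 star(s)
chars contribute 3×2 = 6; each union adds +2; each star adds +2
Total: 6 + 2 + 2 = 10 states


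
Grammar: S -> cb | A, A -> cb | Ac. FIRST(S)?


Per alternative of S: FIRST(cb) = {c}; FIRST(A) = {c}
FIRST(S) = {c}


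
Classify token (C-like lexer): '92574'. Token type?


Pattern: digits only
Type: INTEGER_LITERAL


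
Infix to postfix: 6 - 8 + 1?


Left to right (same or higher precedence on left)
Postfix: 6 8 - 1 +
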